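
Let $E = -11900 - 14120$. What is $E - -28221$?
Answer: $2201$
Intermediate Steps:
$E = -26020$
$E - -28221 = -26020 - -28221 = -26020 + 28221 = 2201$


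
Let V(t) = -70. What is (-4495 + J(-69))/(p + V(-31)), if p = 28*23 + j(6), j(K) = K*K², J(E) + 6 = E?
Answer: -457/79 ≈ -5.7848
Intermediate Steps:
J(E) = -6 + E
j(K) = K³
p = 860 (p = 28*23 + 6³ = 644 + 216 = 860)
(-4495 + J(-69))/(p + V(-31)) = (-4495 + (-6 - 69))/(860 - 70) = (-4495 - 75)/790 = -4570*1/790 = -457/79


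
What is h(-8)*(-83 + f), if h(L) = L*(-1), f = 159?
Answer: 608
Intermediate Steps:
h(L) = -L
h(-8)*(-83 + f) = (-1*(-8))*(-83 + 159) = 8*76 = 608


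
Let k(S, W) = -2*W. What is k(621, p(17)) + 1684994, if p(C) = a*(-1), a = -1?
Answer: 1684992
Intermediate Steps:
p(C) = 1 (p(C) = -1*(-1) = 1)
k(621, p(17)) + 1684994 = -2*1 + 1684994 = -2 + 1684994 = 1684992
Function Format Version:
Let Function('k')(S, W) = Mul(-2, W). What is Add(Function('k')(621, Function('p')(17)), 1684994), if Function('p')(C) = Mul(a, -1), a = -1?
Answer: 1684992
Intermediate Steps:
Function('p')(C) = 1 (Function('p')(C) = Mul(-1, -1) = 1)
Add(Function('k')(621, Function('p')(17)), 1684994) = Add(Mul(-2, 1), 1684994) = Add(-2, 1684994) = 1684992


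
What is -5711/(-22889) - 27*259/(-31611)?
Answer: 113531066/241181393 ≈ 0.47073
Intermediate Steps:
-5711/(-22889) - 27*259/(-31611) = -5711*(-1/22889) - 6993*(-1/31611) = 5711/22889 + 2331/10537 = 113531066/241181393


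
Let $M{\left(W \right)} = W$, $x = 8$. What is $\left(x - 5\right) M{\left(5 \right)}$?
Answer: $15$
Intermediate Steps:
$\left(x - 5\right) M{\left(5 \right)} = \left(8 - 5\right) 5 = 3 \cdot 5 = 15$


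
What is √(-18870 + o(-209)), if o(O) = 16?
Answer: I*√18854 ≈ 137.31*I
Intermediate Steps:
√(-18870 + o(-209)) = √(-18870 + 16) = √(-18854) = I*√18854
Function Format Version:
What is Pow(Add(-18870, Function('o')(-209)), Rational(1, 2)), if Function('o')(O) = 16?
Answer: Mul(I, Pow(18854, Rational(1, 2))) ≈ Mul(137.31, I)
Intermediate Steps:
Pow(Add(-18870, Function('o')(-209)), Rational(1, 2)) = Pow(Add(-18870, 16), Rational(1, 2)) = Pow(-18854, Rational(1, 2)) = Mul(I, Pow(18854, Rational(1, 2)))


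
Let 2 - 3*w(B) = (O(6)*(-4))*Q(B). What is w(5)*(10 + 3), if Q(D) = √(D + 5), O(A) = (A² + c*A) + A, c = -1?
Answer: 26/3 + 624*√10 ≈ 1981.9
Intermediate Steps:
O(A) = A² (O(A) = (A² - A) + A = A²)
Q(D) = √(5 + D)
w(B) = ⅔ + 48*√(5 + B) (w(B) = ⅔ - 6²*(-4)*√(5 + B)/3 = ⅔ - 36*(-4)*√(5 + B)/3 = ⅔ - (-48)*√(5 + B) = ⅔ + 48*√(5 + B))
w(5)*(10 + 3) = (⅔ + 48*√(5 + 5))*(10 + 3) = (⅔ + 48*√10)*13 = 26/3 + 624*√10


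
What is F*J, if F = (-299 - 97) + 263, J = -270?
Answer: 35910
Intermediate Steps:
F = -133 (F = -396 + 263 = -133)
F*J = -133*(-270) = 35910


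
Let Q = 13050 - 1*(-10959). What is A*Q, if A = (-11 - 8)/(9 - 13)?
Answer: 456171/4 ≈ 1.1404e+5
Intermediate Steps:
A = 19/4 (A = -19/(-4) = -19*(-1/4) = 19/4 ≈ 4.7500)
Q = 24009 (Q = 13050 + 10959 = 24009)
A*Q = (19/4)*24009 = 456171/4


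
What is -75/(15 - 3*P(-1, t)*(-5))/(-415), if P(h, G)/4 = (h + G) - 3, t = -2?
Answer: -1/1909 ≈ -0.00052383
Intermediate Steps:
P(h, G) = -12 + 4*G + 4*h (P(h, G) = 4*((h + G) - 3) = 4*((G + h) - 3) = 4*(-3 + G + h) = -12 + 4*G + 4*h)
-75/(15 - 3*P(-1, t)*(-5))/(-415) = -75/(15 - 3*(-12 + 4*(-2) + 4*(-1))*(-5))/(-415) = -75/(15 - 3*(-12 - 8 - 4)*(-5))*(-1/415) = -75/(15 - 3*(-24)*(-5))*(-1/415) = -75/(15 + 72*(-5))*(-1/415) = -75/(15 - 360)*(-1/415) = -75/(-345)*(-1/415) = -75*(-1/345)*(-1/415) = (5/23)*(-1/415) = -1/1909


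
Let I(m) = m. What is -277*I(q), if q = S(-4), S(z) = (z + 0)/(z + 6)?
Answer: 554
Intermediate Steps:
S(z) = z/(6 + z)
q = -2 (q = -4/(6 - 4) = -4/2 = -4*1/2 = -2)
-277*I(q) = -277*(-2) = 554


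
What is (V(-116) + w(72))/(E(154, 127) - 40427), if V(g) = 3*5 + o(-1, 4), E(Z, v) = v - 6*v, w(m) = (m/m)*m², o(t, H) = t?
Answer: -2599/20531 ≈ -0.12659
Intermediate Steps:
w(m) = m² (w(m) = 1*m² = m²)
E(Z, v) = -5*v
V(g) = 14 (V(g) = 3*5 - 1 = 15 - 1 = 14)
(V(-116) + w(72))/(E(154, 127) - 40427) = (14 + 72²)/(-5*127 - 40427) = (14 + 5184)/(-635 - 40427) = 5198/(-41062) = 5198*(-1/41062) = -2599/20531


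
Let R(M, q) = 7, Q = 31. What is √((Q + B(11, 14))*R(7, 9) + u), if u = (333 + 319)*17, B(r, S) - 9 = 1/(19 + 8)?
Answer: √920505/9 ≈ 106.60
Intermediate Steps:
B(r, S) = 244/27 (B(r, S) = 9 + 1/(19 + 8) = 9 + 1/27 = 244/27)
u = 11084 (u = 652*17 = 11084)
√((Q + B(11, 14))*R(7, 9) + u) = √((31 + 244/27)*7 + 11084) = √((1081/27)*7 + 11084) = √(7567/27 + 11084) = √(306835/27) = √920505/9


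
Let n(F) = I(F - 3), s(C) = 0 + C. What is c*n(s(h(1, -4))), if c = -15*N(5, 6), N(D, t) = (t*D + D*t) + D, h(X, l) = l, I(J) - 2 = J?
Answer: 4875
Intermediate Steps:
I(J) = 2 + J
s(C) = C
N(D, t) = D + 2*D*t (N(D, t) = (D*t + D*t) + D = 2*D*t + D = D + 2*D*t)
n(F) = -1 + F (n(F) = 2 + (F - 3) = 2 + (-3 + F) = -1 + F)
c = -975 (c = -75*(1 + 2*6) = -75*(1 + 12) = -75*13 = -15*65 = -975)
c*n(s(h(1, -4))) = -975*(-1 - 4) = -975*(-5) = 4875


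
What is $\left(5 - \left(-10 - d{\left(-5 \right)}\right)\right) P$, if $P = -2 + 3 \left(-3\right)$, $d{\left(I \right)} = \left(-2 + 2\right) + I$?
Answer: $-110$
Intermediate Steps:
$d{\left(I \right)} = I$ ($d{\left(I \right)} = 0 + I = I$)
$P = -11$ ($P = -2 - 9 = -11$)
$\left(5 - \left(-10 - d{\left(-5 \right)}\right)\right) P = \left(5 + \left(\left(17 - 5\right) - 7\right)\right) \left(-11\right) = \left(5 + \left(12 - 7\right)\right) \left(-11\right) = \left(5 + 5\right) \left(-11\right) = 10 \left(-11\right) = -110$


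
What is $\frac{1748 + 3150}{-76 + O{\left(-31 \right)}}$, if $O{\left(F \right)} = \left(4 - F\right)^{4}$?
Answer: $\frac{4898}{1500549} \approx 0.0032641$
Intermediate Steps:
$\frac{1748 + 3150}{-76 + O{\left(-31 \right)}} = \frac{1748 + 3150}{-76 + \left(-4 - 31\right)^{4}} = \frac{4898}{-76 + \left(-35\right)^{4}} = \frac{4898}{-76 + 1500625} = \frac{4898}{1500549}$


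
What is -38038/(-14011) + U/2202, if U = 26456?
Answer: 227217346/15426111 ≈ 14.729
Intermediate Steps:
-38038/(-14011) + U/2202 = -38038/(-14011) + 26456/2202 = -38038*(-1/14011) + 26456*(1/2202) = 38038/14011 + 13228/1101 = 227217346/15426111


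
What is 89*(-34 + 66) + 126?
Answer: 2974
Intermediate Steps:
89*(-34 + 66) + 126 = 89*32 + 126 = 2848 + 126 = 2974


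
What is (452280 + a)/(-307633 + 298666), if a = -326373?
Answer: -41969/2989 ≈ -14.041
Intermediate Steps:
(452280 + a)/(-307633 + 298666) = (452280 - 326373)/(-307633 + 298666) = 125907/(-8967) = 125907*(-1/8967) = -41969/2989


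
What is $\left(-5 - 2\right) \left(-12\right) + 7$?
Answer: $91$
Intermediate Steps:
$\left(-5 - 2\right) \left(-12\right) + 7 = \left(-7\right) \left(-12\right) + 7 = 84 + 7 = 91$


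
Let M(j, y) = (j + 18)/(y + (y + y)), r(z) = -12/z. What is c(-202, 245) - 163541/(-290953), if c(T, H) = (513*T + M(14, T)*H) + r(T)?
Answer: -9136625305817/88158759 ≈ -1.0364e+5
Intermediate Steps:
M(j, y) = (18 + j)/(3*y) (M(j, y) = (18 + j)/(y + 2*y) = (18 + j)/((3*y)) = (18 + j)*(1/(3*y)) = (18 + j)/(3*y))
c(T, H) = -12/T + 513*T + 32*H/(3*T) (c(T, H) = (513*T + ((18 + 14)/(3*T))*H) - 12/T = (513*T + ((⅓)*32/T)*H) - 12/T = (513*T + (32/(3*T))*H) - 12/T = (513*T + 32*H/(3*T)) - 12/T = -12/T + 513*T + 32*H/(3*T))
c(-202, 245) - 163541/(-290953) = (⅓)*(-36 + 32*245 + 1539*(-202)²)/(-202) - 163541/(-290953) = (⅓)*(-1/202)*(-36 + 7840 + 1539*40804) - 163541*(-1/290953) = (⅓)*(-1/202)*(-36 + 7840 + 62797356) + 163541/290953 = (⅓)*(-1/202)*62805160 + 163541/290953 = -31402580/303 + 163541/290953 = -9136625305817/88158759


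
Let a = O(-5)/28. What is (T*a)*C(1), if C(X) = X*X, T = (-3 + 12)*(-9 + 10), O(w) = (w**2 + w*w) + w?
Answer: 405/28 ≈ 14.464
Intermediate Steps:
O(w) = w + 2*w**2 (O(w) = (w**2 + w**2) + w = 2*w**2 + w = w + 2*w**2)
T = 9 (T = 9*1 = 9)
a = 45/28 (a = -5*(1 + 2*(-5))/28 = -5*(1 - 10)*(1/28) = -5*(-9)*(1/28) = 45*(1/28) = 45/28 ≈ 1.6071)
C(X) = X**2
(T*a)*C(1) = (9*(45/28))*1**2 = (405/28)*1 = 405/28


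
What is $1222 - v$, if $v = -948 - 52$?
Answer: $2222$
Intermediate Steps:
$v = -1000$ ($v = -948 - 52 = -1000$)
$1222 - v = 1222 - -1000 = 1222 + 1000 = 2222$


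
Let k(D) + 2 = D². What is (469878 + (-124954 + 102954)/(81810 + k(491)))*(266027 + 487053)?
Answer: 114256104376369360/322889 ≈ 3.5386e+11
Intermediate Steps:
k(D) = -2 + D²
(469878 + (-124954 + 102954)/(81810 + k(491)))*(266027 + 487053) = (469878 + (-124954 + 102954)/(81810 + (-2 + 491²)))*(266027 + 487053) = (469878 - 22000/(81810 + (-2 + 241081)))*753080 = (469878 - 22000/(81810 + 241079))*753080 = (469878 - 22000/322889)*753080 = (151718415542/322889)*753080 = 114256104376369360/322889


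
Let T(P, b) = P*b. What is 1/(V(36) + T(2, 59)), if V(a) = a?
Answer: 1/154 ≈ 0.0064935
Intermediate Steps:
1/(V(36) + T(2, 59)) = 1/(36 + 2*59) = 1/(36 + 118) = 1/154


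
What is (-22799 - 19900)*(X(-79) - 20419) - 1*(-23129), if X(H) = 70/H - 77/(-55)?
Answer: 344389466053/395 ≈ 8.7187e+8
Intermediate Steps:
X(H) = 7/5 + 70/H (X(H) = 70/H - 77*(-1/55) = 70/H + 7/5 = 7/5 + 70/H)
(-22799 - 19900)*(X(-79) - 20419) - 1*(-23129) = (-22799 - 19900)*((7/5 + 70/(-79)) - 20419) - 1*(-23129) = -42699*((7/5 + 70*(-1/79)) - 20419) + 23129 = -42699*((7/5 - 70/79) - 20419) + 23129 = -42699*(203/395 - 20419) + 23129 = -42699*(-8065302/395) + 23129 = 344380330098/395 + 23129 = 344389466053/395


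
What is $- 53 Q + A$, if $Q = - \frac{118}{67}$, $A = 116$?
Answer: $\frac{14026}{67} \approx 209.34$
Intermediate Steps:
$Q = - \frac{118}{67}$ ($Q = \left(-118\right) \frac{1}{67} = - \frac{118}{67} \approx -1.7612$)
$- 53 Q + A = \left(-53\right) \left(- \frac{118}{67}\right) + 116 = \frac{6254}{67} + 116 = \frac{14026}{67}$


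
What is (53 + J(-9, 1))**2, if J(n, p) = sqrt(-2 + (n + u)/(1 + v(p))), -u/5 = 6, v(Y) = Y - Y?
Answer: (53 + I*sqrt(41))**2 ≈ 2768.0 + 678.73*I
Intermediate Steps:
v(Y) = 0
u = -30 (u = -5*6 = -30)
J(n, p) = sqrt(-32 + n) (J(n, p) = sqrt(-2 + (n - 30)/(1 + 0)) = sqrt(-2 + (-30 + n)/1) = sqrt(-2 + (-30 + n)*1) = sqrt(-2 + (-30 + n)) = sqrt(-32 + n))
(53 + J(-9, 1))**2 = (53 + sqrt(-32 - 9))**2 = (53 + sqrt(-41))**2 = (53 + I*sqrt(41))**2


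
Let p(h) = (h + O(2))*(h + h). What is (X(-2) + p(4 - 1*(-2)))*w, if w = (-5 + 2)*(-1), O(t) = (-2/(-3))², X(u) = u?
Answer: 226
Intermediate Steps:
O(t) = 4/9 (O(t) = (-2*(-⅓))² = (⅔)² = 4/9)
p(h) = 2*h*(4/9 + h) (p(h) = (h + 4/9)*(h + h) = (4/9 + h)*(2*h) = 2*h*(4/9 + h))
w = 3 (w = -3*(-1) = 3)
(X(-2) + p(4 - 1*(-2)))*w = (-2 + 2*(4 - 1*(-2))*(4 + 9*(4 - 1*(-2)))/9)*3 = (-2 + 2*(4 + 2)*(4 + 9*(4 + 2))/9)*3 = (-2 + (2/9)*6*(4 + 9*6))*3 = (-2 + (2/9)*6*(4 + 54))*3 = (-2 + (2/9)*6*58)*3 = (-2 + 232/3)*3 = (226/3)*3 = 226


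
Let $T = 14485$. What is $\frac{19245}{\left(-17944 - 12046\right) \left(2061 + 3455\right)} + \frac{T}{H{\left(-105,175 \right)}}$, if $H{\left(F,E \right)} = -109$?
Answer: $- \frac{479236181021}{3606261512} \approx -132.89$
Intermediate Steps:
$\frac{19245}{\left(-17944 - 12046\right) \left(2061 + 3455\right)} + \frac{T}{H{\left(-105,175 \right)}} = \frac{19245}{\left(-17944 - 12046\right) \left(2061 + 3455\right)} + \frac{14485}{-109} = \frac{19245}{\left(-29990\right) 5516} + 14485 \left(- \frac{1}{109}\right) = \frac{19245}{-165424840} - \frac{14485}{109} = 19245 \left(- \frac{1}{165424840}\right) - \frac{14485}{109} = - \frac{3849}{33084968} - \frac{14485}{109} = - \frac{479236181021}{3606261512}$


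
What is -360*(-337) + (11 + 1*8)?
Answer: 121339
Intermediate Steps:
-360*(-337) + (11 + 1*8) = 121320 + (11 + 8) = 121320 + 19 = 121339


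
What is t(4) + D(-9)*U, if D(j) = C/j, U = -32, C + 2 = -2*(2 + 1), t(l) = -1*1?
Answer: -265/9 ≈ -29.444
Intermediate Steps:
t(l) = -1
C = -8 (C = -2 - 2*(2 + 1) = -2 - 2*3 = -2 - 6 = -8)
D(j) = -8/j
t(4) + D(-9)*U = -1 - 8/(-9)*(-32) = -1 - 8*(-1/9)*(-32) = -1 + (8/9)*(-32) = -1 - 256/9 = -265/9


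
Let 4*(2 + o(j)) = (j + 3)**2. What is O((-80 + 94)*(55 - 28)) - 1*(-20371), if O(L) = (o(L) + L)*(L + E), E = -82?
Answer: 10873581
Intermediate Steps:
o(j) = -2 + (3 + j)**2/4 (o(j) = -2 + (j + 3)**2/4 = -2 + (3 + j)**2/4)
O(L) = (-82 + L)*(-2 + L + (3 + L)**2/4) (O(L) = ((-2 + (3 + L)**2/4) + L)*(L - 82) = (-2 + L + (3 + L)**2/4)*(-82 + L) = (-82 + L)*(-2 + L + (3 + L)**2/4))
O((-80 + 94)*(55 - 28)) - 1*(-20371) = (-41/2 - 18*(-80 + 94)**2*(55 - 28)**2 - 819*(-80 + 94)*(55 - 28)/4 + ((-80 + 94)*(55 - 28))**3/4) - 1*(-20371) = (-41/2 - 18*(14*27)**2 - 5733*27/2 + (14*27)**3/4) + 20371 = (-41/2 - 18*378**2 - 819/4*378 + (1/4)*378**3) + 20371 = (-41/2 - 18*142884 - 154791/2 + (1/4)*54010152) + 20371 = (-41/2 - 2571912 - 154791/2 + 13502538) + 20371 = 10853210 + 20371 = 10873581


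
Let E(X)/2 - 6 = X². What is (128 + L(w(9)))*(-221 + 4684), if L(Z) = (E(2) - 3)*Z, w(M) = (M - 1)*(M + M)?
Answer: 11496688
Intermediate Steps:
w(M) = 2*M*(-1 + M) (w(M) = (-1 + M)*(2*M) = 2*M*(-1 + M))
E(X) = 12 + 2*X²
L(Z) = 17*Z (L(Z) = ((12 + 2*2²) - 3)*Z = ((12 + 2*4) - 3)*Z = ((12 + 8) - 3)*Z = (20 - 3)*Z = 17*Z)
(128 + L(w(9)))*(-221 + 4684) = (128 + 17*(2*9*(-1 + 9)))*(-221 + 4684) = (128 + 17*(2*9*8))*4463 = (128 + 17*144)*4463 = (128 + 2448)*4463 = 2576*4463 = 11496688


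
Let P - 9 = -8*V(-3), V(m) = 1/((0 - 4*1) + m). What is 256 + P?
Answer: 1863/7 ≈ 266.14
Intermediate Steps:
V(m) = 1/(-4 + m) (V(m) = 1/((0 - 4) + m) = 1/(-4 + m))
P = 71/7 (P = 9 - 8/(-4 - 3) = 9 - 8/(-7) = 9 - 8*(-⅐) = 9 + 8/7 = 71/7 ≈ 10.143)
256 + P = 256 + 71/7 = 1863/7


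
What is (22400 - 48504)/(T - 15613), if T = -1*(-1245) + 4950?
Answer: 13052/4709 ≈ 2.7717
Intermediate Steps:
T = 6195 (T = 1245 + 4950 = 6195)
(22400 - 48504)/(T - 15613) = (22400 - 48504)/(6195 - 15613) = -26104/(-9418) = -26104*(-1/9418) = 13052/4709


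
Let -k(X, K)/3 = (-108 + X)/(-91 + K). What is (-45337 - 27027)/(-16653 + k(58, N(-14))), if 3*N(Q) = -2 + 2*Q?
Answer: 7308764/1682103 ≈ 4.3450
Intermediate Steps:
N(Q) = -⅔ + 2*Q/3 (N(Q) = (-2 + 2*Q)/3 = -⅔ + 2*Q/3)
k(X, K) = -3*(-108 + X)/(-91 + K)
(-45337 - 27027)/(-16653 + k(58, N(-14))) = (-45337 - 27027)/(-16653 + 3*(108 - 1*58)/(-91 + (-⅔ + (⅔)*(-14)))) = -72364/(-16653 + 3*(108 - 58)/(-91 + (-⅔ - 28/3))) = -72364/(-16653 + 3*50/(-91 - 10)) = -72364/(-16653 + 3*50/(-101)) = -72364/(-16653 + 3*(-1/101)*50) = -72364/(-16653 - 150/101) = -72364/(-1682103/101) = -72364*(-101/1682103) = 7308764/1682103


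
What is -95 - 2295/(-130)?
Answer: -2011/26 ≈ -77.346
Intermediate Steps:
-95 - 2295/(-130) = -95 - 2295*(-1)/130 = -95 - 15*(-153/130) = -95 + 459/26 = -2011/26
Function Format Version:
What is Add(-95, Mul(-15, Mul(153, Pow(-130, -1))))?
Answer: Rational(-2011, 26) ≈ -77.346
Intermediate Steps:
Add(-95, Mul(-15, Mul(153, Pow(-130, -1)))) = Add(-95, Mul(-15, Mul(153, Rational(-1, 130)))) = Add(-95, Mul(-15, Rational(-153, 130))) = Add(-95, Rational(459, 26)) = Rational(-2011, 26)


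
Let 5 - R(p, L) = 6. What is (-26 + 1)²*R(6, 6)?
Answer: -625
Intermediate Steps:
R(p, L) = -1 (R(p, L) = 5 - 1*6 = 5 - 6 = -1)
(-26 + 1)²*R(6, 6) = (-26 + 1)²*(-1) = (-25)²*(-1) = 625*(-1) = -625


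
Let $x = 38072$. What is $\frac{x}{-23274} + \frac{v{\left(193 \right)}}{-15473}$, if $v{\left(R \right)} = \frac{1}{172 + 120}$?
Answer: $- \frac{86006867813}{52577315892} \approx -1.6358$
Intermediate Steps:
$v{\left(R \right)} = \frac{1}{292}$
$\frac{x}{-23274} + \frac{v{\left(193 \right)}}{-15473} = \frac{38072}{-23274} + \frac{1}{292 \left(-15473\right)} = 38072 \left(- \frac{1}{23274}\right) + \frac{1}{292} \left(- \frac{1}{15473}\right) = - \frac{19036}{11637} - \frac{1}{4518116} = - \frac{86006867813}{52577315892}$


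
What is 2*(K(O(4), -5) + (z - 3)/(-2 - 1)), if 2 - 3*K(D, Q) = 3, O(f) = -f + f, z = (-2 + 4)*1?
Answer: 0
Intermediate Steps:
z = 2 (z = 2*1 = 2)
O(f) = 0
K(D, Q) = -1/3 (K(D, Q) = 2/3 - 1/3*3 = 2/3 - 1 = -1/3)
2*(K(O(4), -5) + (z - 3)/(-2 - 1)) = 2*(-1/3 + (2 - 3)/(-2 - 1)) = 2*(-1/3 - 1/(-3)) = 2*(-1/3 - 1*(-1/3)) = 2*(-1/3 + 1/3) = 2*0 = 0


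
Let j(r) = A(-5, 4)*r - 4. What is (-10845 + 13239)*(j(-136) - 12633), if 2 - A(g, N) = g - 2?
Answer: -33183234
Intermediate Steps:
A(g, N) = 4 - g (A(g, N) = 2 - (g - 2) = 2 - (-2 + g) = 2 + (2 - g) = 4 - g)
j(r) = -4 + 9*r (j(r) = (4 - 1*(-5))*r - 4 = (4 + 5)*r - 4 = 9*r - 4 = -4 + 9*r)
(-10845 + 13239)*(j(-136) - 12633) = (-10845 + 13239)*((-4 + 9*(-136)) - 12633) = 2394*((-4 - 1224) - 12633) = 2394*(-1228 - 12633) = 2394*(-13861) = -33183234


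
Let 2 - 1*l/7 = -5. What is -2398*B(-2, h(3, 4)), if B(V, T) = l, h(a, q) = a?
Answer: -117502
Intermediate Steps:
l = 49 (l = 14 - 7*(-5) = 14 + 35 = 49)
B(V, T) = 49
-2398*B(-2, h(3, 4)) = -2398*49 = -117502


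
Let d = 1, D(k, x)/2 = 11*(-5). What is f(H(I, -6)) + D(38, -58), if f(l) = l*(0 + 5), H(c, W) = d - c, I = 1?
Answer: -110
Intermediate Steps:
D(k, x) = -110 (D(k, x) = 2*(11*(-5)) = 2*(-55) = -110)
H(c, W) = 1 - c
f(l) = 5*l (f(l) = l*5 = 5*l)
f(H(I, -6)) + D(38, -58) = 5*(1 - 1*1) - 110 = 5*(1 - 1) - 110 = 5*0 - 110 = 0 - 110 = -110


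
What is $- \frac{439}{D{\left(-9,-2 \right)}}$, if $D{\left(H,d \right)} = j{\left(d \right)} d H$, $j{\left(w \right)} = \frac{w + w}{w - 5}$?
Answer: $- \frac{3073}{72} \approx -42.681$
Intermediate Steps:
$j{\left(w \right)} = \frac{2 w}{-5 + w}$
$D{\left(H,d \right)} = \frac{2 H d^{2}}{-5 + d}$ ($D{\left(H,d \right)} = \frac{2 d}{-5 + d} d H = \frac{2 d^{2}}{-5 + d} H = \frac{2 H d^{2}}{-5 + d}$)
$- \frac{439}{D{\left(-9,-2 \right)}} = - \frac{439}{2 \left(-9\right) \left(-2\right)^{2} \frac{1}{-5 - 2}} = - \frac{439}{2 \left(-9\right) 4 \frac{1}{-7}} = - \frac{439}{2 \left(-9\right) 4 \left(- \frac{1}{7}\right)} = - \frac{439}{\frac{72}{7}} = \left(-439\right) \frac{7}{72} = - \frac{3073}{72}$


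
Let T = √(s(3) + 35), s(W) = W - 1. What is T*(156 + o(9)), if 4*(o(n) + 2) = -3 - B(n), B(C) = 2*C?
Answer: 595*√37/4 ≈ 904.81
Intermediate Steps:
s(W) = -1 + W
o(n) = -11/4 - n/2 (o(n) = -2 + (-3 - 2*n)/4 = -2 + (-¾ - n/2) = -11/4 - n/2)
T = √37 (T = √((-1 + 3) + 35) = √(2 + 35) = √37 ≈ 6.0828)
T*(156 + o(9)) = √37*(156 + (-11/4 - ½*9)) = √37*(156 + (-11/4 - 9/2)) = √37*(156 - 29/4) = √37*(595/4) = 595*√37/4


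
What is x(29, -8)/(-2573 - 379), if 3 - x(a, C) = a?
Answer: 13/1476 ≈ 0.0088076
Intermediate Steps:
x(a, C) = 3 - a
x(29, -8)/(-2573 - 379) = (3 - 1*29)/(-2573 - 379) = (3 - 29)/(-2952) = -26*(-1/2952) = 13/1476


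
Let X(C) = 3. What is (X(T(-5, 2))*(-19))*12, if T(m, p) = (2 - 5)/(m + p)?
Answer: -684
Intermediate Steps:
T(m, p) = -3/(m + p)
(X(T(-5, 2))*(-19))*12 = (3*(-19))*12 = -57*12 = -684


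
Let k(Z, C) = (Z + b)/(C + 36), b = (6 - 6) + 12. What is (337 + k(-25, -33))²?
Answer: 996004/9 ≈ 1.1067e+5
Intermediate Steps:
b = 12 (b = 0 + 12 = 12)
k(Z, C) = (12 + Z)/(36 + C) (k(Z, C) = (Z + 12)/(C + 36) = (12 + Z)/(36 + C))
(337 + k(-25, -33))² = (337 + (12 - 25)/(36 - 33))² = (337 - 13/3)² = (998/3)² = 996004/9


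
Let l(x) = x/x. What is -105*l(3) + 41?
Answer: -64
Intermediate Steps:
l(x) = 1
-105*l(3) + 41 = -105*1 + 41 = -105 + 41 = -64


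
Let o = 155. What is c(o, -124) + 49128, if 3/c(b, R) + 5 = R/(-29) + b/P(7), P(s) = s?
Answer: 213609153/4348 ≈ 49128.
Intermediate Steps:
c(b, R) = 3/(-5 - R/29 + b/7) (c(b, R) = 3/(-5 + (R/(-29) + b/7)) = 3/(-5 + (R*(-1/29) + b*(⅐))) = 3/(-5 + (-R/29 + b/7)) = 3/(-5 - R/29 + b/7))
c(o, -124) + 49128 = 609/(-1015 - 7*(-124) + 29*155) + 49128 = 609/(-1015 + 868 + 4495) + 49128 = 609/4348 + 49128 = 213609153/4348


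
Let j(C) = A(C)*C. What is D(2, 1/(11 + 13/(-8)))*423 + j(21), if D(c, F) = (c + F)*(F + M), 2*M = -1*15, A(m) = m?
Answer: -3842092/625 ≈ -6147.3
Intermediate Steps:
M = -15/2 (M = (-1*15)/2 = (½)*(-15) = -15/2 ≈ -7.5000)
j(C) = C² (j(C) = C*C = C²)
D(c, F) = (-15/2 + F)*(F + c) (D(c, F) = (c + F)*(F - 15/2) = (F + c)*(-15/2 + F) = (-15/2 + F)*(F + c))
D(2, 1/(11 + 13/(-8)))*423 + j(21) = ((1/(11 + 13/(-8)))² - 15/(2*(11 + 13/(-8))) - 15/2*2 + 2/(11 + 13/(-8)))*423 + 21² = ((1/(11 + 13*(-⅛)))² - 15/(2*(11 + 13*(-⅛))) - 15 + 2/(11 + 13*(-⅛)))*423 + 441 = ((1/(11 - 13/8))² - 15/(2*(11 - 13/8)) - 15 + 2/(11 - 13/8))*423 + 441 = ((1/(75/8))² - 15/(2*75/8) - 15 + 2/(75/8))*423 + 441 = ((8/75)² - 15/2*8/75 - 15 + (8/75)*2)*423 + 441 = (64/5625 - ⅘ - 15 + 16/75)*423 + 441 = -87611/5625*423 + 441 = -4117717/625 + 441 = -3842092/625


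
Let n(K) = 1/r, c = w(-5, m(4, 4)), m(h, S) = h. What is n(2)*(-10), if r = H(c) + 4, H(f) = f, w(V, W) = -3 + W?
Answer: -2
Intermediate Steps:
c = 1 (c = -3 + 4 = 1)
r = 5 (r = 1 + 4 = 5)
n(K) = ⅕ (n(K) = 1/5 = ⅕)
n(2)*(-10) = (⅕)*(-10) = -2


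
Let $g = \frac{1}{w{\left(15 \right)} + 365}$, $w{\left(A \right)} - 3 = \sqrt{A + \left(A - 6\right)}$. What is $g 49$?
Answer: $\frac{2254}{16925} - \frac{49 \sqrt{6}}{67700} \approx 0.1314$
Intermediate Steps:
$w{\left(A \right)} = 3 + \sqrt{-6 + 2 A}$ ($w{\left(A \right)} = 3 + \sqrt{A + \left(A - 6\right)} = 3 + \sqrt{A + \left(-6 + A\right)} = 3 + \sqrt{-6 + 2 A}$)
$g = \frac{1}{368 + 2 \sqrt{6}}$ ($g = \frac{1}{\left(3 + \sqrt{-6 + 2 \cdot 15}\right) + 365} = \frac{1}{\left(3 + \sqrt{-6 + 30}\right) + 365} = \frac{1}{\left(3 + \sqrt{24}\right) + 365} = \frac{1}{\left(3 + 2 \sqrt{6}\right) + 365} = \frac{1}{368 + 2 \sqrt{6}} \approx 0.0026817$)
$g 49 = \left(\frac{46}{16925} - \frac{\sqrt{6}}{67700}\right) 49 = \frac{2254}{16925} - \frac{49 \sqrt{6}}{67700}$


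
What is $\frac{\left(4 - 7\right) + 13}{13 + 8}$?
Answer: $\frac{10}{21} \approx 0.47619$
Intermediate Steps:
$\frac{\left(4 - 7\right) + 13}{13 + 8} = \frac{-3 + 13}{21} = \frac{1}{21} \cdot 10 = \frac{10}{21}$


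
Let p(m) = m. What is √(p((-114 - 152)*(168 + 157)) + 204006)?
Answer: 2*√29389 ≈ 342.86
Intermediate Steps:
√(p((-114 - 152)*(168 + 157)) + 204006) = √((-114 - 152)*(168 + 157) + 204006) = √(-266*325 + 204006) = √(-86450 + 204006) = √117556 = 2*√29389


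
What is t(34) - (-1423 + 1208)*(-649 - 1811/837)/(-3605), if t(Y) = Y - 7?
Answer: 39729911/603477 ≈ 65.835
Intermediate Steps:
t(Y) = -7 + Y
t(34) - (-1423 + 1208)*(-649 - 1811/837)/(-3605) = (-7 + 34) - (-1423 + 1208)*(-649 - 1811/837)/(-3605) = 27 - (-215*(-649 - 1811*1/837))*(-1)/3605 = 27 - (-215*(-649 - 1811/837))*(-1)/3605 = 27 - (-215*(-545024/837))*(-1)/3605 = 27 - 117180160*(-1)/(837*3605) = 27 - 1*(-23436032/603477) = 27 + 23436032/603477 = 39729911/603477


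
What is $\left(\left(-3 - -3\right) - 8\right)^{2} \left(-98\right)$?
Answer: $-6272$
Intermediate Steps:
$\left(\left(-3 - -3\right) - 8\right)^{2} \left(-98\right) = \left(\left(-3 + 3\right) - 8\right)^{2} \left(-98\right) = \left(0 - 8\right)^{2} \left(-98\right) = \left(-8\right)^{2} \left(-98\right) = 64 \left(-98\right) = -6272$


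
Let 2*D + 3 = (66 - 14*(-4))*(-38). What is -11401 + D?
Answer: -27441/2 ≈ -13721.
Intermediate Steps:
D = -4639/2 (D = -3/2 + ((66 - 14*(-4))*(-38))/2 = -3/2 + ((66 + 56)*(-38))/2 = -3/2 + (122*(-38))/2 = -3/2 + (1/2)*(-4636) = -3/2 - 2318 = -4639/2 ≈ -2319.5)
-11401 + D = -11401 - 4639/2 = -27441/2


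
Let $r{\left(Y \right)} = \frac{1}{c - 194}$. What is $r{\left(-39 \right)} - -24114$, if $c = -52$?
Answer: $\frac{5932043}{246} \approx 24114.0$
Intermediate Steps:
$r{\left(Y \right)} = - \frac{1}{246}$ ($r{\left(Y \right)} = \frac{1}{-52 - 194} = \frac{1}{-246} = - \frac{1}{246}$)
$r{\left(-39 \right)} - -24114 = - \frac{1}{246} - -24114 = - \frac{1}{246} + 24114 = \frac{5932043}{246}$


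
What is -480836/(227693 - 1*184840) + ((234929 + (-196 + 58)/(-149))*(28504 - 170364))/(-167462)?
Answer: 106392573648050826/534630556907 ≈ 1.9900e+5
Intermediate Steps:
-480836/(227693 - 1*184840) + ((234929 + (-196 + 58)/(-149))*(28504 - 170364))/(-167462) = -480836/(227693 - 184840) + ((234929 - 1/149*(-138))*(-141860))*(-1/167462) = -480836/42853 + ((234929 + 138/149)*(-141860))*(-1/167462) = -480836*1/42853 + ((35004559/149)*(-141860))*(-1/167462) = -480836/42853 - 4965746739740/149*(-1/167462) = -480836/42853 + 2482873369870/12475919 = 106392573648050826/534630556907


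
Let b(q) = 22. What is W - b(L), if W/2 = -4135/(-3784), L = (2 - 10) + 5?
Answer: -37489/1892 ≈ -19.814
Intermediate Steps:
L = -3 (L = -8 + 5 = -3)
W = 4135/1892 (W = 2*(-4135/(-3784)) = 2*(-4135*(-1/3784)) = 2*(4135/3784) = 4135/1892 ≈ 2.1855)
W - b(L) = 4135/1892 - 1*22 = 4135/1892 - 22 = -37489/1892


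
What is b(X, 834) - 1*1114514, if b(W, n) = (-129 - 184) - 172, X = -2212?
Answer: -1114999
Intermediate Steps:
b(W, n) = -485 (b(W, n) = -313 - 172 = -485)
b(X, 834) - 1*1114514 = -485 - 1*1114514 = -485 - 1114514 = -1114999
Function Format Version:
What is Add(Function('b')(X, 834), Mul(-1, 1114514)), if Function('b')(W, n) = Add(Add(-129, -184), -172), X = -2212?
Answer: -1114999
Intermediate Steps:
Function('b')(W, n) = -485 (Function('b')(W, n) = Add(-313, -172) = -485)
Add(Function('b')(X, 834), Mul(-1, 1114514)) = Add(-485, Mul(-1, 1114514)) = Add(-485, -1114514) = -1114999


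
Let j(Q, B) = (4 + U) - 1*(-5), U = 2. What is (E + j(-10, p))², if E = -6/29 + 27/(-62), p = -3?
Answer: 346816129/3232804 ≈ 107.28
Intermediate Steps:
j(Q, B) = 11 (j(Q, B) = (4 + 2) - 1*(-5) = 6 + 5 = 11)
E = -1155/1798 (E = -6*1/29 + 27*(-1/62) = -6/29 - 27/62 = -1155/1798 ≈ -0.64238)
(E + j(-10, p))² = (-1155/1798 + 11)² = (18623/1798)² = 346816129/3232804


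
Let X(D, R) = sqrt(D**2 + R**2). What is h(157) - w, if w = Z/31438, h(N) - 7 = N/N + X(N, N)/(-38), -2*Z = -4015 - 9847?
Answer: 244573/31438 - 157*sqrt(2)/38 ≈ 1.9366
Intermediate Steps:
Z = 6931 (Z = -(-4015 - 9847)/2 = -1/2*(-13862) = 6931)
h(N) = 8 - sqrt(2)*sqrt(N**2)/38 (h(N) = 7 + (N/N + sqrt(N**2 + N**2)/(-38)) = 7 + (1 + sqrt(2*N**2)*(-1/38)) = 7 + (1 + (sqrt(2)*sqrt(N**2))*(-1/38)) = 7 + (1 - sqrt(2)*sqrt(N**2)/38) = 8 - sqrt(2)*sqrt(N**2)/38)
w = 6931/31438 ≈ 0.22047
h(157) - w = (8 - sqrt(2)*sqrt(157**2)/38) - 1*6931/31438 = (8 - sqrt(2)*sqrt(24649)/38) - 6931/31438 = (8 - 1/38*sqrt(2)*157) - 6931/31438 = (8 - 157*sqrt(2)/38) - 6931/31438 = 244573/31438 - 157*sqrt(2)/38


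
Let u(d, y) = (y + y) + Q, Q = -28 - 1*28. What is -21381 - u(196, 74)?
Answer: -21473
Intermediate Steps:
Q = -56 (Q = -28 - 28 = -56)
u(d, y) = -56 + 2*y (u(d, y) = (y + y) - 56 = 2*y - 56 = -56 + 2*y)
-21381 - u(196, 74) = -21381 - (-56 + 2*74) = -21381 - (-56 + 148) = -21381 - 1*92 = -21381 - 92 = -21473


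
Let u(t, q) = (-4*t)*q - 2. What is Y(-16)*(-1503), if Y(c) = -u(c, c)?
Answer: -1542078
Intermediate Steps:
u(t, q) = -2 - 4*q*t (u(t, q) = -4*q*t - 2 = -2 - 4*q*t)
Y(c) = 2 + 4*c**2 (Y(c) = -(-2 - 4*c*c) = -(-2 - 4*c**2) = 2 + 4*c**2)
Y(-16)*(-1503) = (2 + 4*(-16)**2)*(-1503) = (2 + 4*256)*(-1503) = (2 + 1024)*(-1503) = 1026*(-1503) = -1542078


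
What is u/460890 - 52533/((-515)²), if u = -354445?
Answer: -23643921899/24447910050 ≈ -0.96711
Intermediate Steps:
u/460890 - 52533/((-515)²) = -354445/460890 - 52533/((-515)²) = -354445*1/460890 - 52533/265225 = -70889/92178 - 52533*1/265225 = -70889/92178 - 52533/265225 = -23643921899/24447910050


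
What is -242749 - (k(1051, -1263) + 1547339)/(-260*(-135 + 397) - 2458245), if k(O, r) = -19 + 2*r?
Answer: -613271032591/2526365 ≈ -2.4275e+5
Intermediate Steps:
-242749 - (k(1051, -1263) + 1547339)/(-260*(-135 + 397) - 2458245) = -242749 - ((-19 + 2*(-1263)) + 1547339)/(-260*(-135 + 397) - 2458245) = -242749 - ((-19 - 2526) + 1547339)/(-260*262 - 2458245) = -242749 - (-2545 + 1547339)/(-68120 - 2458245) = -242749 - 1544794/(-2526365) = -242749 - 1544794*(-1)/2526365 = -242749 - 1*(-1544794/2526365) = -242749 + 1544794/2526365 = -613271032591/2526365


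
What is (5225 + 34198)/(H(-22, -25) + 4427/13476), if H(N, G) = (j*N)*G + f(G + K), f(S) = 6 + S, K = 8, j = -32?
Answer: -531264348/237321409 ≈ -2.2386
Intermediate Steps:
H(N, G) = 14 + G - 32*G*N (H(N, G) = (-32*N)*G + (6 + (G + 8)) = -32*G*N + (6 + (8 + G)) = -32*G*N + (14 + G) = 14 + G - 32*G*N)
(5225 + 34198)/(H(-22, -25) + 4427/13476) = (5225 + 34198)/((14 - 25 - 32*(-25)*(-22)) + 4427/13476) = 39423/((14 - 25 - 17600) + 4427*(1/13476)) = 39423/(-17611 + 4427/13476) = 39423/(-237321409/13476) = 39423*(-13476/237321409) = -531264348/237321409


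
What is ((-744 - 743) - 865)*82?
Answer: -192864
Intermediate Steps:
((-744 - 743) - 865)*82 = (-1487 - 865)*82 = -2352*82 = -192864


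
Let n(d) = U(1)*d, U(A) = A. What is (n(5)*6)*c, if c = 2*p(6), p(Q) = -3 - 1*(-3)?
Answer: 0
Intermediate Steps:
p(Q) = 0 (p(Q) = -3 + 3 = 0)
c = 0 (c = 2*0 = 0)
n(d) = d (n(d) = 1*d = d)
(n(5)*6)*c = (5*6)*0 = 30*0 = 0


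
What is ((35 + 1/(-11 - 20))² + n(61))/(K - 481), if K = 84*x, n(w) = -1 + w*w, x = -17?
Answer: -4749976/1834549 ≈ -2.5892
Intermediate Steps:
n(w) = -1 + w²
K = -1428 (K = 84*(-17) = -1428)
((35 + 1/(-11 - 20))² + n(61))/(K - 481) = ((35 + 1/(-11 - 20))² + (-1 + 61²))/(-1428 - 481) = ((35 + 1/(-31))² + (-1 + 3721))/(-1909) = ((35 - 1/31)² + 3720)*(-1/1909) = ((1084/31)² + 3720)*(-1/1909) = (1175056/961 + 3720)*(-1/1909) = (4749976/961)*(-1/1909) = -4749976/1834549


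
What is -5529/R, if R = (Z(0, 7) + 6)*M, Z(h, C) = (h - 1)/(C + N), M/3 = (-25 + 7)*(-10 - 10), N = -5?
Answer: -1843/1980 ≈ -0.93081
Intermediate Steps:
M = 1080 (M = 3*((-25 + 7)*(-10 - 10)) = 3*(-18*(-20)) = 3*360 = 1080)
Z(h, C) = (-1 + h)/(-5 + C) (Z(h, C) = (h - 1)/(C - 5) = (-1 + h)/(-5 + C))
R = 5940 (R = ((-1 + 0)/(-5 + 7) + 6)*1080 = (-1/2 + 6)*1080 = ((½)*(-1) + 6)*1080 = (-½ + 6)*1080 = (11/2)*1080 = 5940)
-5529/R = -5529/5940 = -5529*1/5940 = -1843/1980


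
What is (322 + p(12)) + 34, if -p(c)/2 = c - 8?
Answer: 348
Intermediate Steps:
p(c) = 16 - 2*c (p(c) = -2*(c - 8) = -2*(-8 + c) = 16 - 2*c)
(322 + p(12)) + 34 = (322 + (16 - 2*12)) + 34 = (322 + (16 - 24)) + 34 = (322 - 8) + 34 = 314 + 34 = 348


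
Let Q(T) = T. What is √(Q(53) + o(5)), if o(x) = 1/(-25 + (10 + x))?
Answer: 23*√10/10 ≈ 7.2732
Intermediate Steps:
o(x) = 1/(-15 + x)
√(Q(53) + o(5)) = √(53 + 1/(-15 + 5)) = √(53 + 1/(-10)) = √(53 - ⅒) = √(529/10) = 23*√10/10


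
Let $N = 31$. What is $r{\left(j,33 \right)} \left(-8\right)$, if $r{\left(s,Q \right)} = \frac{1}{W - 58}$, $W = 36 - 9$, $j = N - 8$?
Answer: $\frac{8}{31} \approx 0.25806$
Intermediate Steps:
$j = 23$ ($j = 31 - 8 = 23$)
$W = 27$ ($W = 36 - 9 = 27$)
$r{\left(s,Q \right)} = - \frac{1}{31}$ ($r{\left(s,Q \right)} = \frac{1}{27 - 58} = \frac{1}{-31} = - \frac{1}{31}$)
$r{\left(j,33 \right)} \left(-8\right) = \left(- \frac{1}{31}\right) \left(-8\right) = \frac{8}{31}$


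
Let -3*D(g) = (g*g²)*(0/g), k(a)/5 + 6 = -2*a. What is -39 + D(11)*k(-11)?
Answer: -39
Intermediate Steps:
k(a) = -30 - 10*a (k(a) = -30 + 5*(-2*a) = -30 - 10*a)
D(g) = 0 (D(g) = -g*g²*0/g/3 = -g³*0/3 = -⅓*0 = 0)
-39 + D(11)*k(-11) = -39 + 0*(-30 - 10*(-11)) = -39 + 0*(-30 + 110) = -39 + 0*80 = -39 + 0 = -39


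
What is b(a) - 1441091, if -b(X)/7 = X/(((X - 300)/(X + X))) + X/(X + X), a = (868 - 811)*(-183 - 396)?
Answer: -21829332005/22202 ≈ -9.8322e+5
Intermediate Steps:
a = -33003 (a = 57*(-579) = -33003)
b(X) = -7/2 - 14*X**2/(-300 + X) (b(X) = -7*(X/(((X - 300)/(X + X))) + X/(X + X)) = -7*(X/(((-300 + X)/((2*X)))) + X/((2*X))) = -7*(X/(((-300 + X)*(1/(2*X)))) + X*(1/(2*X))) = -7*(X/(((-300 + X)/(2*X))) + 1/2) = -7*(X*(2*X/(-300 + X)) + 1/2) = -7*(2*X**2/(-300 + X) + 1/2) = -7*(1/2 + 2*X**2/(-300 + X)) = -7/2 - 14*X**2/(-300 + X))
b(a) - 1441091 = 7*(300 - 1*(-33003) - 4*(-33003)**2)/(2*(-300 - 33003)) - 1441091 = (7/2)*(300 + 33003 - 4*1089198009)/(-33303) - 1441091 = (7/2)*(-1/33303)*(300 + 33003 - 4356792036) - 1441091 = (7/2)*(-1/33303)*(-4356758733) - 1441091 = 10165770377/22202 - 1441091 = -21829332005/22202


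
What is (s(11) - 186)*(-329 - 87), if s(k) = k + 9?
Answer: 69056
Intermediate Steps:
s(k) = 9 + k
(s(11) - 186)*(-329 - 87) = ((9 + 11) - 186)*(-329 - 87) = (20 - 186)*(-416) = -166*(-416) = 69056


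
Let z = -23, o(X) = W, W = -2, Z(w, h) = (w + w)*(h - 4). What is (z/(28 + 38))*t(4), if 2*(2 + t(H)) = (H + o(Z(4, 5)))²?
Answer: 0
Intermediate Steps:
Z(w, h) = 2*w*(-4 + h) (Z(w, h) = (2*w)*(-4 + h) = 2*w*(-4 + h))
o(X) = -2
t(H) = -2 + (-2 + H)²/2 (t(H) = -2 + (H - 2)²/2 = -2 + (-2 + H)²/2)
(z/(28 + 38))*t(4) = (-23/(28 + 38))*((½)*4*(-4 + 4)) = (-23/66)*((½)*4*0) = -23*1/66*0 = -23/66*0 = 0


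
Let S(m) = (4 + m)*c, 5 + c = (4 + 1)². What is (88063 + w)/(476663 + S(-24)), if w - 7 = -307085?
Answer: -219015/476263 ≈ -0.45986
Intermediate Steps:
c = 20 (c = -5 + (4 + 1)² = -5 + 5² = -5 + 25 = 20)
w = -307078 (w = 7 - 307085 = -307078)
S(m) = 80 + 20*m (S(m) = (4 + m)*20 = 80 + 20*m)
(88063 + w)/(476663 + S(-24)) = (88063 - 307078)/(476663 + (80 + 20*(-24))) = -219015/(476663 + (80 - 480)) = -219015/(476663 - 400) = -219015/476263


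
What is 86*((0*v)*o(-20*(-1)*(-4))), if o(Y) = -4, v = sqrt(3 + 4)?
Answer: 0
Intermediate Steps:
v = sqrt(7) ≈ 2.6458
86*((0*v)*o(-20*(-1)*(-4))) = 86*((0*sqrt(7))*(-4)) = 86*(0*(-4)) = 86*0 = 0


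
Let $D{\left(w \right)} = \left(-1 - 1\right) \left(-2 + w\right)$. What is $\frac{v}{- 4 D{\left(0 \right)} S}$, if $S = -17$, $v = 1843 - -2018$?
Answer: $\frac{3861}{272} \approx 14.195$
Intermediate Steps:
$v = 3861$ ($v = 1843 + 2018 = 3861$)
$D{\left(w \right)} = 4 - 2 w$ ($D{\left(w \right)} = - 2 \left(-2 + w\right) = 4 - 2 w$)
$\frac{v}{- 4 D{\left(0 \right)} S} = \frac{3861}{- 4 \left(4 - 0\right) \left(-17\right)} = \frac{3861}{- 4 \left(4 + 0\right) \left(-17\right)} = \frac{3861}{\left(-4\right) 4 \left(-17\right)} = \frac{3861}{\left(-16\right) \left(-17\right)} = \frac{3861}{272}$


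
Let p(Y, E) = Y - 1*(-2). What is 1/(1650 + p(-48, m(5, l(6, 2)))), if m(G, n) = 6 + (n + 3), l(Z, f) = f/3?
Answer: 1/1604 ≈ 0.00062344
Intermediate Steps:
l(Z, f) = f/3 (l(Z, f) = f*(⅓) = f/3)
m(G, n) = 9 + n (m(G, n) = 6 + (3 + n) = 9 + n)
p(Y, E) = 2 + Y (p(Y, E) = Y + 2 = 2 + Y)
1/(1650 + p(-48, m(5, l(6, 2)))) = 1/(1650 + (2 - 48)) = 1/(1650 - 46) = 1/1604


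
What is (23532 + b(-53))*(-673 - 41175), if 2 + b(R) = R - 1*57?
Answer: -980080160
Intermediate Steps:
b(R) = -59 + R (b(R) = -2 + (R - 1*57) = -2 + (R - 57) = -2 + (-57 + R) = -59 + R)
(23532 + b(-53))*(-673 - 41175) = (23532 + (-59 - 53))*(-673 - 41175) = (23532 - 112)*(-41848) = 23420*(-41848) = -980080160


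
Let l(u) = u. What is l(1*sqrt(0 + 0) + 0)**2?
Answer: 0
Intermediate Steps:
l(1*sqrt(0 + 0) + 0)**2 = (1*sqrt(0 + 0) + 0)**2 = (1*sqrt(0) + 0)**2 = (1*0 + 0)**2 = (0 + 0)**2 = 0**2 = 0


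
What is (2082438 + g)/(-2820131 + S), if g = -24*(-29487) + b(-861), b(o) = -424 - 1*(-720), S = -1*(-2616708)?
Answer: -2790422/203423 ≈ -13.717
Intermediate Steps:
S = 2616708
b(o) = 296 (b(o) = -424 + 720 = 296)
g = 707984 (g = -24*(-29487) + 296 = 707688 + 296 = 707984)
(2082438 + g)/(-2820131 + S) = (2082438 + 707984)/(-2820131 + 2616708) = 2790422/(-203423) = 2790422*(-1/203423) = -2790422/203423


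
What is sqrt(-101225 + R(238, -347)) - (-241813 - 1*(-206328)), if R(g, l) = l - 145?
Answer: 35485 + I*sqrt(101717) ≈ 35485.0 + 318.93*I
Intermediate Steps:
R(g, l) = -145 + l
sqrt(-101225 + R(238, -347)) - (-241813 - 1*(-206328)) = sqrt(-101225 + (-145 - 347)) - (-241813 - 1*(-206328)) = sqrt(-101225 - 492) - (-241813 + 206328) = sqrt(-101717) - 1*(-35485) = I*sqrt(101717) + 35485 = 35485 + I*sqrt(101717)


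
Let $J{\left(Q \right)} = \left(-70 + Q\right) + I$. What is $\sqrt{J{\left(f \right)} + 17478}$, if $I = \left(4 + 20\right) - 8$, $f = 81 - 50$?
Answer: $\sqrt{17455} \approx 132.12$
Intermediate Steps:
$f = 31$ ($f = 81 - 50 = 31$)
$I = 16$ ($I = 24 - 8 = 16$)
$J{\left(Q \right)} = -54 + Q$ ($J{\left(Q \right)} = \left(-70 + Q\right) + 16 = -54 + Q$)
$\sqrt{J{\left(f \right)} + 17478} = \sqrt{\left(-54 + 31\right) + 17478} = \sqrt{-23 + 17478} = \sqrt{17455}$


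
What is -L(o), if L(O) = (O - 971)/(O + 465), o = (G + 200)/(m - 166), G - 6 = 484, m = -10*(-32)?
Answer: 37211/18075 ≈ 2.0587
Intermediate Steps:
m = 320
G = 490 (G = 6 + 484 = 490)
o = 345/77 (o = (490 + 200)/(320 - 166) = 690/154 = 690*(1/154) = 345/77 ≈ 4.4805)
L(O) = (-971 + O)/(465 + O)
-L(o) = -(-971 + 345/77)/(465 + 345/77) = -(-74422)/(36150/77*77) = -77*(-74422)/(36150*77) = -1*(-37211/18075) = 37211/18075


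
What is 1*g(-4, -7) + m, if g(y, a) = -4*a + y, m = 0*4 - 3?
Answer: 21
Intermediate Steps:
m = -3 (m = 0 - 3 = -3)
g(y, a) = y - 4*a
1*g(-4, -7) + m = 1*(-4 - 4*(-7)) - 3 = 1*(-4 + 28) - 3 = 1*24 - 3 = 24 - 3 = 21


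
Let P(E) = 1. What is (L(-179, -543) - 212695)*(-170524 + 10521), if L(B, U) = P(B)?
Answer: 34031678082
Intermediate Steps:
L(B, U) = 1
(L(-179, -543) - 212695)*(-170524 + 10521) = (1 - 212695)*(-170524 + 10521) = -212694*(-160003) = 34031678082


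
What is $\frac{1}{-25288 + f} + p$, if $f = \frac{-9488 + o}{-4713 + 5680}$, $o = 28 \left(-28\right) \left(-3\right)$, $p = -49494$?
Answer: $- \frac{1210654521175}{24460632} \approx -49494.0$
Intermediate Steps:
$o = 2352$ ($o = \left(-784\right) \left(-3\right) = 2352$)
$f = - \frac{7136}{967}$ ($f = \frac{-9488 + 2352}{-4713 + 5680} = - \frac{7136}{967} \approx -7.3795$)
$\frac{1}{-25288 + f} + p = \frac{1}{-25288 - \frac{7136}{967}} - 49494 = \frac{1}{- \frac{24460632}{967}} - 49494 = - \frac{967}{24460632} - 49494 = - \frac{1210654521175}{24460632}$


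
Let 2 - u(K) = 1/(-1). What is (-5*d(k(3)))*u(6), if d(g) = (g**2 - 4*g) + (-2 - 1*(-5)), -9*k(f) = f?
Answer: -200/3 ≈ -66.667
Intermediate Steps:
u(K) = 3 (u(K) = 2 - 1/(-1) = 2 - 1*(-1) = 2 + 1 = 3)
k(f) = -f/9
d(g) = 3 + g**2 - 4*g (d(g) = (g**2 - 4*g) + (-2 + 5) = (g**2 - 4*g) + 3 = 3 + g**2 - 4*g)
(-5*d(k(3)))*u(6) = -5*(3 + (-1/9*3)**2 - (-4)*3/9)*3 = -5*(3 + (-1/3)**2 - 4*(-1/3))*3 = -5*(3 + 1/9 + 4/3)*3 = -5*40/9*3 = -200/9*3 = -200/3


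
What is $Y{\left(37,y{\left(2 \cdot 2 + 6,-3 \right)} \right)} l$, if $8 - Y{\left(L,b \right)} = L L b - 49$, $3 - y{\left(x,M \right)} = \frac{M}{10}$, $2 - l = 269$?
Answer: $\frac{11910069}{10} \approx 1.191 \cdot 10^{6}$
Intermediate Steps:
$l = -267$ ($l = 2 - 269 = -267$)
$y{\left(x,M \right)} = 3 - \frac{M}{10}$
$Y{\left(L,b \right)} = 57 - b L^{2}$ ($Y{\left(L,b \right)} = 8 - \left(L L b - 49\right) = 8 - \left(L^{2} b - 49\right) = 8 - \left(b L^{2} - 49\right) = 8 - \left(-49 + b L^{2}\right) = 57 - b L^{2}$)
$Y{\left(37,y{\left(2 \cdot 2 + 6,-3 \right)} \right)} l = \left(57 - \left(3 - - \frac{3}{10}\right) 37^{2}\right) \left(-267\right) = \left(57 - \left(3 + \frac{3}{10}\right) 1369\right) \left(-267\right) = \left(57 - \frac{33}{10} \cdot 1369\right) \left(-267\right) = \left(57 - \frac{45177}{10}\right) \left(-267\right) = \left(- \frac{44607}{10}\right) \left(-267\right) = \frac{11910069}{10}$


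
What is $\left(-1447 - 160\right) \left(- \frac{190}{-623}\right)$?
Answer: $- \frac{305330}{623} \approx -490.1$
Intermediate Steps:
$\left(-1447 - 160\right) \left(- \frac{190}{-623}\right) = \left(-1447 - 160\right) \left(\left(-190\right) \left(- \frac{1}{623}\right)\right) = \left(-1607\right) \frac{190}{623} = - \frac{305330}{623}$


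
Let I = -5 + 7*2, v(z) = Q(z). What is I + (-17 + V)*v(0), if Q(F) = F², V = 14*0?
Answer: 9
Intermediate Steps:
V = 0
v(z) = z²
I = 9 (I = -5 + 14 = 9)
I + (-17 + V)*v(0) = 9 + (-17 + 0)*0² = 9 - 17*0 = 9 + 0 = 9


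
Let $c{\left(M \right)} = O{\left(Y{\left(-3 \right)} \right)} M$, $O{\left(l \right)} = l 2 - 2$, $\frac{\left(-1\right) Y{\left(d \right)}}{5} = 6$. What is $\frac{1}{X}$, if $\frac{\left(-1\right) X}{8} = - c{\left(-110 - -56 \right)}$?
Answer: $\frac{1}{26784} \approx 3.7336 \cdot 10^{-5}$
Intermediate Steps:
$Y{\left(d \right)} = -30$ ($Y{\left(d \right)} = \left(-5\right) 6 = -30$)
$O{\left(l \right)} = -2 + 2 l$ ($O{\left(l \right)} = 2 l - 2 = -2 + 2 l$)
$c{\left(M \right)} = - 62 M$ ($c{\left(M \right)} = \left(-2 + 2 \left(-30\right)\right) M = \left(-2 - 60\right) M = - 62 M$)
$X = 26784$ ($X = - 8 \left(- \left(-62\right) \left(-110 - -56\right)\right) = - 8 \left(- \left(-62\right) \left(-110 + 56\right)\right) = - 8 \left(- \left(-62\right) \left(-54\right)\right) = - 8 \left(\left(-1\right) 3348\right) = \left(-8\right) \left(-3348\right) = 26784$)
$\frac{1}{X} = \frac{1}{26784}$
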